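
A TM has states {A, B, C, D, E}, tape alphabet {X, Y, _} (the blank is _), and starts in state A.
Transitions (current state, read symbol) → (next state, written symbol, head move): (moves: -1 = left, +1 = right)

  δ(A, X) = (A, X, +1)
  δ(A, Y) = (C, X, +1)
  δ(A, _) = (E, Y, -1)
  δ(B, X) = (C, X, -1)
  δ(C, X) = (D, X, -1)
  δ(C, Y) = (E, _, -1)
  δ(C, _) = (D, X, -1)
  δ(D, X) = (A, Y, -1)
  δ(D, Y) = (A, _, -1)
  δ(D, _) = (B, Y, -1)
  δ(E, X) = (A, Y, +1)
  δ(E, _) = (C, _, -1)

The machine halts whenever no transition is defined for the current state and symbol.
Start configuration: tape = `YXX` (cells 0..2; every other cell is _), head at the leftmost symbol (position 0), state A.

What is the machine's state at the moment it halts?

state=A head=0 tape=_____[Y]XX   (A,Y)→(C,X,+1)
state=C head=1 tape=_____X[X]X   (C,X)→(D,X,-1)
state=D head=0 tape=_____[X]XX   (D,X)→(A,Y,-1)
state=A head=-1 tape=____[_]YXX   (A,_)→(E,Y,-1)
state=E head=-2 tape=___[_]YYXX   (E,_)→(C,_,-1)
state=C head=-3 tape=__[_]_YYXX   (C,_)→(D,X,-1)
state=D head=-4 tape=_[_]X_YYXX   (D,_)→(B,Y,-1)
state=B head=-5 tape=[_]YX_YYXX
No transition is defined for (B, _); M halts in state B.

B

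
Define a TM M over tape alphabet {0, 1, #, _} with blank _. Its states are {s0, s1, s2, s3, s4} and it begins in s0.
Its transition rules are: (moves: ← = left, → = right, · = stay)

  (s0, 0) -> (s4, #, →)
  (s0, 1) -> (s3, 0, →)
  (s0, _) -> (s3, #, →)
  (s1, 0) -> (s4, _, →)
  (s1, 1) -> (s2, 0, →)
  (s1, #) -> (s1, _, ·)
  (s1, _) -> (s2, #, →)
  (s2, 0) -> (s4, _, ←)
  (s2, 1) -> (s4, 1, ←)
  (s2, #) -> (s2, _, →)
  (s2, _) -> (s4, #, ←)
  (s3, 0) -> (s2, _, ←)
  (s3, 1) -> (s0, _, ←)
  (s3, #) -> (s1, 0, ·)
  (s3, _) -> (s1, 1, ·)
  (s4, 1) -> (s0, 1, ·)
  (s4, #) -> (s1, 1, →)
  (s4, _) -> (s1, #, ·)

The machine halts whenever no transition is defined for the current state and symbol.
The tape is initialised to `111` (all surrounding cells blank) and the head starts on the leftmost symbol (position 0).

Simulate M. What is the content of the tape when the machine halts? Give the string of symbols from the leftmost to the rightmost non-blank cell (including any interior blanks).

#10#

state=s0 head=0 tape=[1]11_   (s0,1)→(s3,0,→)
state=s3 head=1 tape=0[1]1_   (s3,1)→(s0,_,←)
state=s0 head=0 tape=[0]_1_   (s0,0)→(s4,#,→)
state=s4 head=1 tape=#[_]1_   (s4,_)→(s1,#,·)
state=s1 head=1 tape=#[#]1_   (s1,#)→(s1,_,·)
state=s1 head=1 tape=#[_]1_   (s1,_)→(s2,#,→)
state=s2 head=2 tape=##[1]_   (s2,1)→(s4,1,←)
state=s4 head=1 tape=#[#]1_   (s4,#)→(s1,1,→)
state=s1 head=2 tape=#1[1]_   (s1,1)→(s2,0,→)
state=s2 head=3 tape=#10[_]   (s2,_)→(s4,#,←)
state=s4 head=2 tape=#1[0]#
The non-blank tape span at halt is #10#.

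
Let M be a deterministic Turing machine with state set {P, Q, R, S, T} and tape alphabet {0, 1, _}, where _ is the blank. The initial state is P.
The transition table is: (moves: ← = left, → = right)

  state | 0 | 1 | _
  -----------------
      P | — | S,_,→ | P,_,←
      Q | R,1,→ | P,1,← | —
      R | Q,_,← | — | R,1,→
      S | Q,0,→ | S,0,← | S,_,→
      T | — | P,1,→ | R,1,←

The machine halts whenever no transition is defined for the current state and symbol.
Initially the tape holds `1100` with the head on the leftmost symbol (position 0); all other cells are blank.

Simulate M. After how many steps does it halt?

7

P | [1]100   read 1 → write _, move →, go to S
S | _[1]00   read 1 → write 0, move ←, go to S
S | [_]000   read _ → write _, move →, go to S
S | _[0]00   read 0 → write 0, move →, go to Q
Q | _0[0]0   read 0 → write 1, move →, go to R
R | _01[0]   read 0 → write _, move ←, go to Q
Q | _0[1]_   read 1 → write 1, move ←, go to P
P | _[0]1_
M halts after 7 transitions.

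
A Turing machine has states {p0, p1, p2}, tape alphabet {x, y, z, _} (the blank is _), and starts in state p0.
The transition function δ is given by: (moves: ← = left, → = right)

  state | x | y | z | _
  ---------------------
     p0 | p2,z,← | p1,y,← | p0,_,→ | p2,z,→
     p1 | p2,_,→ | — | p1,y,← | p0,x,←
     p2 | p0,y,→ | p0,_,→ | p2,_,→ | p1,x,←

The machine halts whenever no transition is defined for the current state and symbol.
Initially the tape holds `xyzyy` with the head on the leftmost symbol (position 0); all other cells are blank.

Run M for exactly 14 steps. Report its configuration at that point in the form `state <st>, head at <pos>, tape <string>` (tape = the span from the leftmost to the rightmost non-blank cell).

state p1, head at 0, tape z_zyyzyy

state=p0 head=0 tape=___[x]yzyy   (p0,x)→(p2,z,←)
state=p2 head=-1 tape=__[_]zyzyy   (p2,_)→(p1,x,←)
state=p1 head=-2 tape=_[_]xzyzyy   (p1,_)→(p0,x,←)
state=p0 head=-3 tape=[_]xxzyzyy   (p0,_)→(p2,z,→)
state=p2 head=-2 tape=z[x]xzyzyy   (p2,x)→(p0,y,→)
state=p0 head=-1 tape=zy[x]zyzyy   (p0,x)→(p2,z,←)
state=p2 head=-2 tape=z[y]zzyzyy   (p2,y)→(p0,_,→)
state=p0 head=-1 tape=z_[z]zyzyy   (p0,z)→(p0,_,→)
state=p0 head=0 tape=z__[z]yzyy   (p0,z)→(p0,_,→)
state=p0 head=1 tape=z___[y]zyy   (p0,y)→(p1,y,←)
state=p1 head=0 tape=z__[_]yzyy   (p1,_)→(p0,x,←)
state=p0 head=-1 tape=z_[_]xyzyy   (p0,_)→(p2,z,→)
state=p2 head=0 tape=z_z[x]yzyy   (p2,x)→(p0,y,→)
state=p0 head=1 tape=z_zy[y]zyy   (p0,y)→(p1,y,←)
state=p1 head=0 tape=z_z[y]yzyy
After 14 steps: state p1, head at 0, tape z_zyyzyy.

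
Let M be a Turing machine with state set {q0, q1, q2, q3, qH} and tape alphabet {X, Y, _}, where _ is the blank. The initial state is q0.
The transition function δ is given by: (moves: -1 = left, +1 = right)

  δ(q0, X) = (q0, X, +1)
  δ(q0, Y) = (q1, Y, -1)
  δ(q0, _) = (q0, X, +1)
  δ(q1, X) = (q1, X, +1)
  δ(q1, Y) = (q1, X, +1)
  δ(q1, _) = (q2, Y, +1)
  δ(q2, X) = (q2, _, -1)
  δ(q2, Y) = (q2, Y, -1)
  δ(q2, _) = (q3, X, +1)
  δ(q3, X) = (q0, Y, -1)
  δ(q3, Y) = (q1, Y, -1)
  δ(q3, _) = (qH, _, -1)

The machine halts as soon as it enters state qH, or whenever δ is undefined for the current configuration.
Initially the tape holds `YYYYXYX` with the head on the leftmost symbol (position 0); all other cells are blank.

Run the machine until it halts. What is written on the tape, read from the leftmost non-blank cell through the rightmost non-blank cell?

q0 | __[Y]YYYXYX___   read Y → write Y, move -1, go to q1
q1 | _[_]YYYYXYX___   read _ → write Y, move +1, go to q2
q2 | _Y[Y]YYYXYX___   read Y → write Y, move -1, go to q2
q2 | _[Y]YYYYXYX___   read Y → write Y, move -1, go to q2
q2 | [_]YYYYYXYX___   read _ → write X, move +1, go to q3
q3 | X[Y]YYYYXYX___   read Y → write Y, move -1, go to q1
q1 | [X]YYYYYXYX___   read X → write X, move +1, go to q1
q1 | X[Y]YYYYXYX___   read Y → write X, move +1, go to q1
q1 | XX[Y]YYYXYX___   read Y → write X, move +1, go to q1
q1 | XXX[Y]YYXYX___   read Y → write X, move +1, go to q1
q1 | XXXX[Y]YXYX___   read Y → write X, move +1, go to q1
q1 | XXXXX[Y]XYX___   read Y → write X, move +1, go to q1
q1 | XXXXXX[X]YX___   read X → write X, move +1, go to q1
q1 | XXXXXXX[Y]X___   read Y → write X, move +1, go to q1
q1 | XXXXXXXX[X]___   read X → write X, move +1, go to q1
q1 | XXXXXXXXX[_]__   read _ → write Y, move +1, go to q2
q2 | XXXXXXXXXY[_]_   read _ → write X, move +1, go to q3
q3 | XXXXXXXXXYX[_]   read _ → write _, move -1, go to qH
qH | XXXXXXXXXY[X]_
The non-blank tape span at halt is XXXXXXXXXYX.

XXXXXXXXXYX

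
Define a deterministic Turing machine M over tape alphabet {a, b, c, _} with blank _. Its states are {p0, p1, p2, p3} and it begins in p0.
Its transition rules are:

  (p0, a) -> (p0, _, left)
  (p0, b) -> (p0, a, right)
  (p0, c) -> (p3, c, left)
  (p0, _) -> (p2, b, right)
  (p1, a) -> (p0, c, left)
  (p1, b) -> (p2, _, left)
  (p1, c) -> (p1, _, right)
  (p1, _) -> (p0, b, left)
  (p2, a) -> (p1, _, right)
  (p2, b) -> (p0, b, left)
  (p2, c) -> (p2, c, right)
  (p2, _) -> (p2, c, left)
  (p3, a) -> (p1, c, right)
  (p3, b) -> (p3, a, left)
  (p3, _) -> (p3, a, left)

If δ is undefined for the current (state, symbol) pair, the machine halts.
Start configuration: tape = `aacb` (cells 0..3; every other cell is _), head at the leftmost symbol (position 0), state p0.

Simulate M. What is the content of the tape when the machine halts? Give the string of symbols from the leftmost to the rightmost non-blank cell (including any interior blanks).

p0 | __[a]acb   read a → write _, move left, go to p0
p0 | _[_]_acb   read _ → write b, move right, go to p2
p2 | _b[_]acb   read _ → write c, move left, go to p2
p2 | _[b]cacb   read b → write b, move left, go to p0
p0 | [_]bcacb   read _ → write b, move right, go to p2
p2 | b[b]cacb   read b → write b, move left, go to p0
p0 | [b]bcacb   read b → write a, move right, go to p0
p0 | a[b]cacb   read b → write a, move right, go to p0
p0 | aa[c]acb   read c → write c, move left, go to p3
p3 | a[a]cacb   read a → write c, move right, go to p1
p1 | ac[c]acb   read c → write _, move right, go to p1
p1 | ac_[a]cb   read a → write c, move left, go to p0
p0 | ac[_]ccb   read _ → write b, move right, go to p2
p2 | acb[c]cb   read c → write c, move right, go to p2
p2 | acbc[c]b   read c → write c, move right, go to p2
p2 | acbcc[b]   read b → write b, move left, go to p0
p0 | acbc[c]b   read c → write c, move left, go to p3
p3 | acb[c]cb
The non-blank tape span at halt is acbccb.

acbccb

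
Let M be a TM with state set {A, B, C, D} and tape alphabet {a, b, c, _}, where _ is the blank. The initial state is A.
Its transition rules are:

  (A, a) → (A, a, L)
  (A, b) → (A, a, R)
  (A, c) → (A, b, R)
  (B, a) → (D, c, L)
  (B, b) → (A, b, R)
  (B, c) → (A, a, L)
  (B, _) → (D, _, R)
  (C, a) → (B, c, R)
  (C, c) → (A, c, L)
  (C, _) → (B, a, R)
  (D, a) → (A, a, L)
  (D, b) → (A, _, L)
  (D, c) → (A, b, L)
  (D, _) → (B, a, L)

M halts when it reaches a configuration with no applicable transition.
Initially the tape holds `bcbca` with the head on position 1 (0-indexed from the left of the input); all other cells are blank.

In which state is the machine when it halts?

state=A head=1 tape=_b[c]bca   (A,c)→(A,b,R)
state=A head=2 tape=_bb[b]ca   (A,b)→(A,a,R)
state=A head=3 tape=_bba[c]a   (A,c)→(A,b,R)
state=A head=4 tape=_bbab[a]   (A,a)→(A,a,L)
state=A head=3 tape=_bba[b]a   (A,b)→(A,a,R)
state=A head=4 tape=_bbaa[a]   (A,a)→(A,a,L)
state=A head=3 tape=_bba[a]a   (A,a)→(A,a,L)
state=A head=2 tape=_bb[a]aa   (A,a)→(A,a,L)
state=A head=1 tape=_b[b]aaa   (A,b)→(A,a,R)
state=A head=2 tape=_ba[a]aa   (A,a)→(A,a,L)
state=A head=1 tape=_b[a]aaa   (A,a)→(A,a,L)
state=A head=0 tape=_[b]aaaa   (A,b)→(A,a,R)
state=A head=1 tape=_a[a]aaa   (A,a)→(A,a,L)
state=A head=0 tape=_[a]aaaa   (A,a)→(A,a,L)
state=A head=-1 tape=[_]aaaaa
No transition is defined for (A, _); M halts in state A.

A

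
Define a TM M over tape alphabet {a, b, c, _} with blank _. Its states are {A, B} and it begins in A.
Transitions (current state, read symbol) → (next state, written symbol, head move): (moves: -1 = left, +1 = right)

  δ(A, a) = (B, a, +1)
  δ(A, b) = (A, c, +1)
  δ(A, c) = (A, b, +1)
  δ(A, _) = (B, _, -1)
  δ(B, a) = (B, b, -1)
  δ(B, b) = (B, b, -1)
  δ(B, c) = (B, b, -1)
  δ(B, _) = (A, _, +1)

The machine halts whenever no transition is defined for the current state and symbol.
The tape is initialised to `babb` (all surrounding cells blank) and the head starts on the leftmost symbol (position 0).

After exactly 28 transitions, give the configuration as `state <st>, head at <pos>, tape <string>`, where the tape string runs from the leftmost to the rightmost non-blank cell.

state A, head at 2, tape ccbb

A | _[b]abb_   read b → write c, move +1, go to A
A | _c[a]bb_   read a → write a, move +1, go to B
B | _ca[b]b_   read b → write b, move -1, go to B
B | _c[a]bb_   read a → write b, move -1, go to B
B | _[c]bbb_   read c → write b, move -1, go to B
B | [_]bbbb_   read _ → write _, move +1, go to A
A | _[b]bbb_   read b → write c, move +1, go to A
A | _c[b]bb_   read b → write c, move +1, go to A
A | _cc[b]b_   read b → write c, move +1, go to A
A | _ccc[b]_   read b → write c, move +1, go to A
A | _cccc[_]   read _ → write _, move -1, go to B
B | _ccc[c]_   read c → write b, move -1, go to B
B | _cc[c]b_   read c → write b, move -1, go to B
B | _c[c]bb_   read c → write b, move -1, go to B
B | _[c]bbb_   read c → write b, move -1, go to B
B | [_]bbbb_   read _ → write _, move +1, go to A
A | _[b]bbb_   read b → write c, move +1, go to A
A | _c[b]bb_   read b → write c, move +1, go to A
A | _cc[b]b_   read b → write c, move +1, go to A
A | _ccc[b]_   read b → write c, move +1, go to A
A | _cccc[_]   read _ → write _, move -1, go to B
B | _ccc[c]_   read c → write b, move -1, go to B
B | _cc[c]b_   read c → write b, move -1, go to B
B | _c[c]bb_   read c → write b, move -1, go to B
B | _[c]bbb_   read c → write b, move -1, go to B
B | [_]bbbb_   read _ → write _, move +1, go to A
A | _[b]bbb_   read b → write c, move +1, go to A
A | _c[b]bb_   read b → write c, move +1, go to A
A | _cc[b]b_
After 28 steps: state A, head at 2, tape ccbb.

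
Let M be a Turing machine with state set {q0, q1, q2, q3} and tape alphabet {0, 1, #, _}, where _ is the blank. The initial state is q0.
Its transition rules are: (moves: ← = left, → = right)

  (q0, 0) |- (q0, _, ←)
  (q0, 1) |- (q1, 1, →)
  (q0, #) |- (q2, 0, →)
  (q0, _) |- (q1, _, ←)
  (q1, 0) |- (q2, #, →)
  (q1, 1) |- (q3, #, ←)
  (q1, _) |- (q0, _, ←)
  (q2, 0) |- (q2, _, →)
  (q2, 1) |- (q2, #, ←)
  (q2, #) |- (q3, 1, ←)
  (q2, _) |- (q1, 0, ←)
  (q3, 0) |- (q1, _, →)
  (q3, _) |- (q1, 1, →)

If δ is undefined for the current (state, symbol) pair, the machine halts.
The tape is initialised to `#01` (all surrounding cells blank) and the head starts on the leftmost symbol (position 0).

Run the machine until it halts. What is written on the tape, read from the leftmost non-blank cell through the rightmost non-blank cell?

#1#

q0 | [#]01   read # → write 0, move →, go to q2
q2 | 0[0]1   read 0 → write _, move →, go to q2
q2 | 0_[1]   read 1 → write #, move ←, go to q2
q2 | 0[_]#   read _ → write 0, move ←, go to q1
q1 | [0]0#   read 0 → write #, move →, go to q2
q2 | #[0]#   read 0 → write _, move →, go to q2
q2 | #_[#]   read # → write 1, move ←, go to q3
q3 | #[_]1   read _ → write 1, move →, go to q1
q1 | #1[1]   read 1 → write #, move ←, go to q3
q3 | #[1]#
The non-blank tape span at halt is #1#.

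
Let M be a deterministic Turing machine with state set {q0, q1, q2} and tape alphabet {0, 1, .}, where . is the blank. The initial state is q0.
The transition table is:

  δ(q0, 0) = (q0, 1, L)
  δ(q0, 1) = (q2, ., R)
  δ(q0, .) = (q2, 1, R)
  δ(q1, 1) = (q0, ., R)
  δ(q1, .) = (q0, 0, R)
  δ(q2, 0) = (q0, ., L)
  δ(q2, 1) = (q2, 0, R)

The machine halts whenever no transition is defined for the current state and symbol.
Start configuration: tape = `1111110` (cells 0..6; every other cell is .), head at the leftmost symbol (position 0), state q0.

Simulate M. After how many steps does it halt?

q0 | [1]111110   read 1 → write ., move R, go to q2
q2 | .[1]11110   read 1 → write 0, move R, go to q2
q2 | .0[1]1110   read 1 → write 0, move R, go to q2
q2 | .00[1]110   read 1 → write 0, move R, go to q2
q2 | .000[1]10   read 1 → write 0, move R, go to q2
q2 | .0000[1]0   read 1 → write 0, move R, go to q2
q2 | .00000[0]   read 0 → write ., move L, go to q0
q0 | .0000[0].   read 0 → write 1, move L, go to q0
q0 | .000[0]1.   read 0 → write 1, move L, go to q0
q0 | .00[0]11.   read 0 → write 1, move L, go to q0
q0 | .0[0]111.   read 0 → write 1, move L, go to q0
q0 | .[0]1111.   read 0 → write 1, move L, go to q0
q0 | [.]11111.   read . → write 1, move R, go to q2
q2 | 1[1]1111.   read 1 → write 0, move R, go to q2
q2 | 10[1]111.   read 1 → write 0, move R, go to q2
q2 | 100[1]11.   read 1 → write 0, move R, go to q2
q2 | 1000[1]1.   read 1 → write 0, move R, go to q2
q2 | 10000[1].   read 1 → write 0, move R, go to q2
q2 | 100000[.]
M halts after 18 transitions.

18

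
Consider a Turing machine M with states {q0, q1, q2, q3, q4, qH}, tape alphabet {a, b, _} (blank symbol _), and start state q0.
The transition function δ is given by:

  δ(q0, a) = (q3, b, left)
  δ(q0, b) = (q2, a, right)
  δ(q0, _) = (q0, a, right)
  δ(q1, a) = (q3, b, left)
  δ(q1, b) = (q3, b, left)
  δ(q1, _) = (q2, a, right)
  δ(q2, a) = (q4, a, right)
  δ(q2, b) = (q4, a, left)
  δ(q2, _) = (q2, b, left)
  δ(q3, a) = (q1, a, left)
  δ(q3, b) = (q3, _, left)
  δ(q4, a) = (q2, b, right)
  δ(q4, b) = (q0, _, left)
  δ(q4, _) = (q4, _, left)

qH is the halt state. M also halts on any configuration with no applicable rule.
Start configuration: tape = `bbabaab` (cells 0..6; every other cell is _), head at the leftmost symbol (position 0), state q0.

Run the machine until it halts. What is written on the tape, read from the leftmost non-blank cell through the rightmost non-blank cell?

q0 | _[b]babaab   read b → write a, move right, go to q2
q2 | _a[b]abaab   read b → write a, move left, go to q4
q4 | _[a]aabaab   read a → write b, move right, go to q2
q2 | _b[a]abaab   read a → write a, move right, go to q4
q4 | _ba[a]baab   read a → write b, move right, go to q2
q2 | _bab[b]aab   read b → write a, move left, go to q4
q4 | _ba[b]aaab   read b → write _, move left, go to q0
q0 | _b[a]_aaab   read a → write b, move left, go to q3
q3 | _[b]b_aaab   read b → write _, move left, go to q3
q3 | [_]_b_aaab
The non-blank tape span at halt is b_aaab.

b_aaab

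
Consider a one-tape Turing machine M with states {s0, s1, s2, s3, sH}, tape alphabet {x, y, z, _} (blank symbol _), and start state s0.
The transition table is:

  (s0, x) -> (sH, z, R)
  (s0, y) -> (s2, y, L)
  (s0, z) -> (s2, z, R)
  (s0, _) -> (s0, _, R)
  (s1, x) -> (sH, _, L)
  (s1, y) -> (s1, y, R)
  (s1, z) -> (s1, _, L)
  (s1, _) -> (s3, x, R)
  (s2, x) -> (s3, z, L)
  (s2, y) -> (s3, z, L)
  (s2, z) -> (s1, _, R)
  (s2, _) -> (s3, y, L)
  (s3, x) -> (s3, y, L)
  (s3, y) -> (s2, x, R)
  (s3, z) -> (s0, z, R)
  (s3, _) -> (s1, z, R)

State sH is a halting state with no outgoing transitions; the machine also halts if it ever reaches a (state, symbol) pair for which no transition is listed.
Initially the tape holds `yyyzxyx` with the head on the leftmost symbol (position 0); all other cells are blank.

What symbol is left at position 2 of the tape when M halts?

z

state=s0 head=0 tape=__[y]yyzxyx   (s0,y)→(s2,y,L)
state=s2 head=-1 tape=_[_]yyyzxyx   (s2,_)→(s3,y,L)
state=s3 head=-2 tape=[_]yyyyzxyx   (s3,_)→(s1,z,R)
state=s1 head=-1 tape=z[y]yyyzxyx   (s1,y)→(s1,y,R)
state=s1 head=0 tape=zy[y]yyzxyx   (s1,y)→(s1,y,R)
state=s1 head=1 tape=zyy[y]yzxyx   (s1,y)→(s1,y,R)
state=s1 head=2 tape=zyyy[y]zxyx   (s1,y)→(s1,y,R)
state=s1 head=3 tape=zyyyy[z]xyx   (s1,z)→(s1,_,L)
state=s1 head=2 tape=zyyy[y]_xyx   (s1,y)→(s1,y,R)
state=s1 head=3 tape=zyyyy[_]xyx   (s1,_)→(s3,x,R)
state=s3 head=4 tape=zyyyyx[x]yx   (s3,x)→(s3,y,L)
state=s3 head=3 tape=zyyyy[x]yyx   (s3,x)→(s3,y,L)
state=s3 head=2 tape=zyyy[y]yyyx   (s3,y)→(s2,x,R)
state=s2 head=3 tape=zyyyx[y]yyx   (s2,y)→(s3,z,L)
state=s3 head=2 tape=zyyy[x]zyyx   (s3,x)→(s3,y,L)
state=s3 head=1 tape=zyy[y]yzyyx   (s3,y)→(s2,x,R)
state=s2 head=2 tape=zyyx[y]zyyx   (s2,y)→(s3,z,L)
state=s3 head=1 tape=zyy[x]zzyyx   (s3,x)→(s3,y,L)
state=s3 head=0 tape=zy[y]yzzyyx   (s3,y)→(s2,x,R)
state=s2 head=1 tape=zyx[y]zzyyx   (s2,y)→(s3,z,L)
state=s3 head=0 tape=zy[x]zzzyyx   (s3,x)→(s3,y,L)
state=s3 head=-1 tape=z[y]yzzzyyx   (s3,y)→(s2,x,R)
state=s2 head=0 tape=zx[y]zzzyyx   (s2,y)→(s3,z,L)
state=s3 head=-1 tape=z[x]zzzzyyx   (s3,x)→(s3,y,L)
state=s3 head=-2 tape=[z]yzzzzyyx   (s3,z)→(s0,z,R)
state=s0 head=-1 tape=z[y]zzzzyyx   (s0,y)→(s2,y,L)
state=s2 head=-2 tape=[z]yzzzzyyx   (s2,z)→(s1,_,R)
state=s1 head=-1 tape=_[y]zzzzyyx   (s1,y)→(s1,y,R)
state=s1 head=0 tape=_y[z]zzzyyx   (s1,z)→(s1,_,L)
state=s1 head=-1 tape=_[y]_zzzyyx   (s1,y)→(s1,y,R)
state=s1 head=0 tape=_y[_]zzzyyx   (s1,_)→(s3,x,R)
state=s3 head=1 tape=_yx[z]zzyyx   (s3,z)→(s0,z,R)
state=s0 head=2 tape=_yxz[z]zyyx   (s0,z)→(s2,z,R)
state=s2 head=3 tape=_yxzz[z]yyx   (s2,z)→(s1,_,R)
state=s1 head=4 tape=_yxzz_[y]yx   (s1,y)→(s1,y,R)
state=s1 head=5 tape=_yxzz_y[y]x   (s1,y)→(s1,y,R)
state=s1 head=6 tape=_yxzz_yy[x]   (s1,x)→(sH,_,L)
state=sH head=5 tape=_yxzz_y[y]_
Cell 2 holds z when M halts.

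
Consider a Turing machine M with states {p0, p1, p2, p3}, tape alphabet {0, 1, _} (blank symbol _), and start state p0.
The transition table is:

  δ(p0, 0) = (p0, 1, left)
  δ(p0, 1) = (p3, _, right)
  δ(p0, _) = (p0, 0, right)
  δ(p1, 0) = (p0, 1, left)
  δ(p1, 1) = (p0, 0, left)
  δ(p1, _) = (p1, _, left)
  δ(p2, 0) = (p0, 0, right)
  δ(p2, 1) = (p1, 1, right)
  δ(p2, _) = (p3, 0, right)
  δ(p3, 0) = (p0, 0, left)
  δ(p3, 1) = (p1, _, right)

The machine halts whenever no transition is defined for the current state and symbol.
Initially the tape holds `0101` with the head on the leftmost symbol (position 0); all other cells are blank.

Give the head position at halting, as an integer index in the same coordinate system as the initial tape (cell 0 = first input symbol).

2

state=p0 head=0 tape=_[0]101_   (p0,0)→(p0,1,left)
state=p0 head=-1 tape=[_]1101_   (p0,_)→(p0,0,right)
state=p0 head=0 tape=0[1]101_   (p0,1)→(p3,_,right)
state=p3 head=1 tape=0_[1]01_   (p3,1)→(p1,_,right)
state=p1 head=2 tape=0__[0]1_   (p1,0)→(p0,1,left)
state=p0 head=1 tape=0_[_]11_   (p0,_)→(p0,0,right)
state=p0 head=2 tape=0_0[1]1_   (p0,1)→(p3,_,right)
state=p3 head=3 tape=0_0_[1]_   (p3,1)→(p1,_,right)
state=p1 head=4 tape=0_0__[_]   (p1,_)→(p1,_,left)
state=p1 head=3 tape=0_0_[_]_   (p1,_)→(p1,_,left)
state=p1 head=2 tape=0_0[_]__   (p1,_)→(p1,_,left)
state=p1 head=1 tape=0_[0]___   (p1,0)→(p0,1,left)
state=p0 head=0 tape=0[_]1___   (p0,_)→(p0,0,right)
state=p0 head=1 tape=00[1]___   (p0,1)→(p3,_,right)
state=p3 head=2 tape=00_[_]__
At halt the head is at cell 2.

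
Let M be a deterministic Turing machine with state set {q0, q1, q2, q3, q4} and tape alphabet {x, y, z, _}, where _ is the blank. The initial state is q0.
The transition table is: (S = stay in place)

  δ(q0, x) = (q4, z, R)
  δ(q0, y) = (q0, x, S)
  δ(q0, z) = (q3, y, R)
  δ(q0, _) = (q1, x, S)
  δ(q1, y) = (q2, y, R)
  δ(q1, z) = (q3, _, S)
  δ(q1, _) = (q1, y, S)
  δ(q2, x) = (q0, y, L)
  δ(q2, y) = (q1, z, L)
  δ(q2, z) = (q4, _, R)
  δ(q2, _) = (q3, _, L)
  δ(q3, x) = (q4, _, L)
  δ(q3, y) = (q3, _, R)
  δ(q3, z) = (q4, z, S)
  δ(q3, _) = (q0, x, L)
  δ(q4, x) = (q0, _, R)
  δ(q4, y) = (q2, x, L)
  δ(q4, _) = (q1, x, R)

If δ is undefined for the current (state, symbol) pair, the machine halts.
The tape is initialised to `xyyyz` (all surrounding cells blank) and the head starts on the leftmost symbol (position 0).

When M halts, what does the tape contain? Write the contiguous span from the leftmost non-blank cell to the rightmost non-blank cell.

z_x

q0 | [x]yyyz__   read x → write z, move R, go to q4
q4 | z[y]yyz__   read y → write x, move L, go to q2
q2 | [z]xyyz__   read z → write _, move R, go to q4
q4 | _[x]yyz__   read x → write _, move R, go to q0
q0 | __[y]yz__   read y → write x, move S, go to q0
q0 | __[x]yz__   read x → write z, move R, go to q4
q4 | __z[y]z__   read y → write x, move L, go to q2
q2 | __[z]xz__   read z → write _, move R, go to q4
q4 | ___[x]z__   read x → write _, move R, go to q0
q0 | ____[z]__   read z → write y, move R, go to q3
q3 | ____y[_]_   read _ → write x, move L, go to q0
q0 | ____[y]x_   read y → write x, move S, go to q0
q0 | ____[x]x_   read x → write z, move R, go to q4
q4 | ____z[x]_   read x → write _, move R, go to q0
q0 | ____z_[_]   read _ → write x, move S, go to q1
q1 | ____z_[x]
The non-blank tape span at halt is z_x.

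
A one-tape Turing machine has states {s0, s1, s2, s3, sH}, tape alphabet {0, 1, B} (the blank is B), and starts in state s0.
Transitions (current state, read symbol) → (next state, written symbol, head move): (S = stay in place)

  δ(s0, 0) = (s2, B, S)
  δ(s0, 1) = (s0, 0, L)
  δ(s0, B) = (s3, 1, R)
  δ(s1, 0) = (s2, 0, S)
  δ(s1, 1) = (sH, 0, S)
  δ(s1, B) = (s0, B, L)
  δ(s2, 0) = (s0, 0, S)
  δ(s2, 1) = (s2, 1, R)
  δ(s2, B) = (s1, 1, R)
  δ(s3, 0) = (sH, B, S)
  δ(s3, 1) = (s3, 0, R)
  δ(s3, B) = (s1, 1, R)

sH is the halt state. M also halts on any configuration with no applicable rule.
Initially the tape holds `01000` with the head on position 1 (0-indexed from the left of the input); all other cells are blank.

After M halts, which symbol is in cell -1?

1

state=s0 head=1 tape=B0[1]000B   (s0,1)→(s0,0,L)
state=s0 head=0 tape=B[0]0000B   (s0,0)→(s2,B,S)
state=s2 head=0 tape=B[B]0000B   (s2,B)→(s1,1,R)
state=s1 head=1 tape=B1[0]000B   (s1,0)→(s2,0,S)
state=s2 head=1 tape=B1[0]000B   (s2,0)→(s0,0,S)
state=s0 head=1 tape=B1[0]000B   (s0,0)→(s2,B,S)
state=s2 head=1 tape=B1[B]000B   (s2,B)→(s1,1,R)
state=s1 head=2 tape=B11[0]00B   (s1,0)→(s2,0,S)
state=s2 head=2 tape=B11[0]00B   (s2,0)→(s0,0,S)
state=s0 head=2 tape=B11[0]00B   (s0,0)→(s2,B,S)
state=s2 head=2 tape=B11[B]00B   (s2,B)→(s1,1,R)
state=s1 head=3 tape=B111[0]0B   (s1,0)→(s2,0,S)
state=s2 head=3 tape=B111[0]0B   (s2,0)→(s0,0,S)
state=s0 head=3 tape=B111[0]0B   (s0,0)→(s2,B,S)
state=s2 head=3 tape=B111[B]0B   (s2,B)→(s1,1,R)
state=s1 head=4 tape=B1111[0]B   (s1,0)→(s2,0,S)
state=s2 head=4 tape=B1111[0]B   (s2,0)→(s0,0,S)
state=s0 head=4 tape=B1111[0]B   (s0,0)→(s2,B,S)
state=s2 head=4 tape=B1111[B]B   (s2,B)→(s1,1,R)
state=s1 head=5 tape=B11111[B]   (s1,B)→(s0,B,L)
state=s0 head=4 tape=B1111[1]B   (s0,1)→(s0,0,L)
state=s0 head=3 tape=B111[1]0B   (s0,1)→(s0,0,L)
state=s0 head=2 tape=B11[1]00B   (s0,1)→(s0,0,L)
state=s0 head=1 tape=B1[1]000B   (s0,1)→(s0,0,L)
state=s0 head=0 tape=B[1]0000B   (s0,1)→(s0,0,L)
state=s0 head=-1 tape=[B]00000B   (s0,B)→(s3,1,R)
state=s3 head=0 tape=1[0]0000B   (s3,0)→(sH,B,S)
state=sH head=0 tape=1[B]0000B
Cell -1 holds 1 when M halts.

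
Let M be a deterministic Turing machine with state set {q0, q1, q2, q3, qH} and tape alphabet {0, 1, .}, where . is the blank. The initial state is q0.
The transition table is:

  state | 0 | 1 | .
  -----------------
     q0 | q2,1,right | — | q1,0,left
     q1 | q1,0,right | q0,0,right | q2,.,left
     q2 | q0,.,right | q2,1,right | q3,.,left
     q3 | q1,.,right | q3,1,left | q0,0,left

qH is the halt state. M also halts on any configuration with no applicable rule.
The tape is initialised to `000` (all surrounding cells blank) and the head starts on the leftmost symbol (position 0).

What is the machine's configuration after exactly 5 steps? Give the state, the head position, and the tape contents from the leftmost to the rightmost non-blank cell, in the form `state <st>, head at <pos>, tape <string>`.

state=q0 head=0 tape=[0]00.   (q0,0)→(q2,1,right)
state=q2 head=1 tape=1[0]0.   (q2,0)→(q0,.,right)
state=q0 head=2 tape=1.[0].   (q0,0)→(q2,1,right)
state=q2 head=3 tape=1.1[.]   (q2,.)→(q3,.,left)
state=q3 head=2 tape=1.[1].   (q3,1)→(q3,1,left)
state=q3 head=1 tape=1[.]1.
After 5 steps: state q3, head at 1, tape 1.1.

state q3, head at 1, tape 1.1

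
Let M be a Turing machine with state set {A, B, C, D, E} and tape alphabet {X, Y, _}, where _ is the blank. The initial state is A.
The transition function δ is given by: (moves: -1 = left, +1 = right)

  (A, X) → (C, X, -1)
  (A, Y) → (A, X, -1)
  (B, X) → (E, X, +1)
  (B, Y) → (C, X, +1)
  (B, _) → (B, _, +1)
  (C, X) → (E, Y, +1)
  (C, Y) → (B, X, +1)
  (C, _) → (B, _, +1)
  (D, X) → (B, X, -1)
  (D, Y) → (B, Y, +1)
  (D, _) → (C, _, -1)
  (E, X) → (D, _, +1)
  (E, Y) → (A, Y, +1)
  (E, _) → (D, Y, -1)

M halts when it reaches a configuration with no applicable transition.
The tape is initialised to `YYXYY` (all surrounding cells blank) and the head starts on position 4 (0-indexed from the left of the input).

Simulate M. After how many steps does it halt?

14

A | YYXY[Y]__   read Y → write X, move -1, go to A
A | YYX[Y]X__   read Y → write X, move -1, go to A
A | YY[X]XX__   read X → write X, move -1, go to C
C | Y[Y]XXX__   read Y → write X, move +1, go to B
B | YX[X]XX__   read X → write X, move +1, go to E
E | YXX[X]X__   read X → write _, move +1, go to D
D | YXX_[X]__   read X → write X, move -1, go to B
B | YXX[_]X__   read _ → write _, move +1, go to B
B | YXX_[X]__   read X → write X, move +1, go to E
E | YXX_X[_]_   read _ → write Y, move -1, go to D
D | YXX_[X]Y_   read X → write X, move -1, go to B
B | YXX[_]XY_   read _ → write _, move +1, go to B
B | YXX_[X]Y_   read X → write X, move +1, go to E
E | YXX_X[Y]_   read Y → write Y, move +1, go to A
A | YXX_XY[_]
M halts after 14 transitions.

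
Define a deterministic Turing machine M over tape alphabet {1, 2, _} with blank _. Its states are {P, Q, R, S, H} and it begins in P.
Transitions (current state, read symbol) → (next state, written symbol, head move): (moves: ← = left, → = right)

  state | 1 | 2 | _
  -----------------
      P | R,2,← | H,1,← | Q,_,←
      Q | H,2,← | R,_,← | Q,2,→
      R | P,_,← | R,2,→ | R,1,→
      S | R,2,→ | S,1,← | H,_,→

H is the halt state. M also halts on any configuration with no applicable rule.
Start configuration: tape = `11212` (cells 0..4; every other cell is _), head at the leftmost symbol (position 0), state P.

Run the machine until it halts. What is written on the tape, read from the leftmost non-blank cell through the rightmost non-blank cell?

11_212

state=P head=0 tape=_[1]1212   (P,1)→(R,2,←)
state=R head=-1 tape=[_]21212   (R,_)→(R,1,→)
state=R head=0 tape=1[2]1212   (R,2)→(R,2,→)
state=R head=1 tape=12[1]212   (R,1)→(P,_,←)
state=P head=0 tape=1[2]_212   (P,2)→(H,1,←)
state=H head=-1 tape=[1]1_212
The non-blank tape span at halt is 11_212.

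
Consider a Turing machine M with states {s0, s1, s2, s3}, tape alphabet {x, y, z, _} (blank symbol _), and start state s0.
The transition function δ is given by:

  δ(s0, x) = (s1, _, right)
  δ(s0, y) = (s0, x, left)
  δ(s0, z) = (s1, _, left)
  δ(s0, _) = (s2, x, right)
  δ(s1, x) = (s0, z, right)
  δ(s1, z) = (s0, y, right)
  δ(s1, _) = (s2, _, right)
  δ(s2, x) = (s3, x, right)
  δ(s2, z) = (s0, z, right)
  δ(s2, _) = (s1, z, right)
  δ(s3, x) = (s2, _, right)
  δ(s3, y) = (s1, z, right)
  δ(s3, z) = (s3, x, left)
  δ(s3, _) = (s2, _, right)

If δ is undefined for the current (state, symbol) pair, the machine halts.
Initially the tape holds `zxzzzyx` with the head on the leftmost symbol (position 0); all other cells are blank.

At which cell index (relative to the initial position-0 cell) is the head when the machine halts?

5

state=s0 head=0 tape=_[z]xzzzyx   (s0,z)→(s1,_,left)
state=s1 head=-1 tape=[_]_xzzzyx   (s1,_)→(s2,_,right)
state=s2 head=0 tape=_[_]xzzzyx   (s2,_)→(s1,z,right)
state=s1 head=1 tape=_z[x]zzzyx   (s1,x)→(s0,z,right)
state=s0 head=2 tape=_zz[z]zzyx   (s0,z)→(s1,_,left)
state=s1 head=1 tape=_z[z]_zzyx   (s1,z)→(s0,y,right)
state=s0 head=2 tape=_zy[_]zzyx   (s0,_)→(s2,x,right)
state=s2 head=3 tape=_zyx[z]zyx   (s2,z)→(s0,z,right)
state=s0 head=4 tape=_zyxz[z]yx   (s0,z)→(s1,_,left)
state=s1 head=3 tape=_zyx[z]_yx   (s1,z)→(s0,y,right)
state=s0 head=4 tape=_zyxy[_]yx   (s0,_)→(s2,x,right)
state=s2 head=5 tape=_zyxyx[y]x
At halt the head is at cell 5.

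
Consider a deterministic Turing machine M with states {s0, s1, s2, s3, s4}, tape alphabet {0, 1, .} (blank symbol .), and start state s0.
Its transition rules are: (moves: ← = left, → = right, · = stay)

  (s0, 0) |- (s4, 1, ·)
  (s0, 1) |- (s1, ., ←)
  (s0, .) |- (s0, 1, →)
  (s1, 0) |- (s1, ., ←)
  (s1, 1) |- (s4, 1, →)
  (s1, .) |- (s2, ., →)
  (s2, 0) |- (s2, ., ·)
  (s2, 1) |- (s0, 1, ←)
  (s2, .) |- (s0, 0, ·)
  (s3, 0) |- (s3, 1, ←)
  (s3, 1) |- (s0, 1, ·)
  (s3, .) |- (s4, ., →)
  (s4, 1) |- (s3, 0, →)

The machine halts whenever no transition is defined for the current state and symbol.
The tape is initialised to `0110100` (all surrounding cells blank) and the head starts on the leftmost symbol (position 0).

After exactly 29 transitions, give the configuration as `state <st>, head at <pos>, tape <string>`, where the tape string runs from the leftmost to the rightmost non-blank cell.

state=s0 head=0 tape=.[0]110100   (s0,0)→(s4,1,·)
state=s4 head=0 tape=.[1]110100   (s4,1)→(s3,0,→)
state=s3 head=1 tape=.0[1]10100   (s3,1)→(s0,1,·)
state=s0 head=1 tape=.0[1]10100   (s0,1)→(s1,.,←)
state=s1 head=0 tape=.[0].10100   (s1,0)→(s1,.,←)
state=s1 head=-1 tape=[.]..10100   (s1,.)→(s2,.,→)
state=s2 head=0 tape=.[.].10100   (s2,.)→(s0,0,·)
state=s0 head=0 tape=.[0].10100   (s0,0)→(s4,1,·)
state=s4 head=0 tape=.[1].10100   (s4,1)→(s3,0,→)
state=s3 head=1 tape=.0[.]10100   (s3,.)→(s4,.,→)
state=s4 head=2 tape=.0.[1]0100   (s4,1)→(s3,0,→)
state=s3 head=3 tape=.0.0[0]100   (s3,0)→(s3,1,←)
state=s3 head=2 tape=.0.[0]1100   (s3,0)→(s3,1,←)
state=s3 head=1 tape=.0[.]11100   (s3,.)→(s4,.,→)
state=s4 head=2 tape=.0.[1]1100   (s4,1)→(s3,0,→)
state=s3 head=3 tape=.0.0[1]100   (s3,1)→(s0,1,·)
state=s0 head=3 tape=.0.0[1]100   (s0,1)→(s1,.,←)
state=s1 head=2 tape=.0.[0].100   (s1,0)→(s1,.,←)
state=s1 head=1 tape=.0[.]..100   (s1,.)→(s2,.,→)
state=s2 head=2 tape=.0.[.].100   (s2,.)→(s0,0,·)
state=s0 head=2 tape=.0.[0].100   (s0,0)→(s4,1,·)
state=s4 head=2 tape=.0.[1].100   (s4,1)→(s3,0,→)
state=s3 head=3 tape=.0.0[.]100   (s3,.)→(s4,.,→)
state=s4 head=4 tape=.0.0.[1]00   (s4,1)→(s3,0,→)
state=s3 head=5 tape=.0.0.0[0]0   (s3,0)→(s3,1,←)
state=s3 head=4 tape=.0.0.[0]10   (s3,0)→(s3,1,←)
state=s3 head=3 tape=.0.0[.]110   (s3,.)→(s4,.,→)
state=s4 head=4 tape=.0.0.[1]10   (s4,1)→(s3,0,→)
state=s3 head=5 tape=.0.0.0[1]0   (s3,1)→(s0,1,·)
state=s0 head=5 tape=.0.0.0[1]0
After 29 steps: state s0, head at 5, tape 0.0.010.

state s0, head at 5, tape 0.0.010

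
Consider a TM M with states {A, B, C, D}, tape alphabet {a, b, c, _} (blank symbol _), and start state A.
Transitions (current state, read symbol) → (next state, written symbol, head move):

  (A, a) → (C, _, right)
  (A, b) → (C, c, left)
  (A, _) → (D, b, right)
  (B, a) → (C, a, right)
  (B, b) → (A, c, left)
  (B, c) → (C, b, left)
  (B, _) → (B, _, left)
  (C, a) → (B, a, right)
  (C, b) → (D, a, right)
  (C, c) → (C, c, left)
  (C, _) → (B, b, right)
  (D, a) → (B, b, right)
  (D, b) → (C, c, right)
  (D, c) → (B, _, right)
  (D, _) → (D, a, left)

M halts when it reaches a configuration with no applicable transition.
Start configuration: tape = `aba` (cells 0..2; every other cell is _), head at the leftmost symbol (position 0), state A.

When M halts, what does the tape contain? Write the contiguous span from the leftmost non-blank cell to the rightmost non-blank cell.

A | [a]ba__   read a → write _, move right, go to C
C | _[b]a__   read b → write a, move right, go to D
D | _a[a]__   read a → write b, move right, go to B
B | _ab[_]_   read _ → write _, move left, go to B
B | _a[b]__   read b → write c, move left, go to A
A | _[a]c__   read a → write _, move right, go to C
C | __[c]__   read c → write c, move left, go to C
C | _[_]c__   read _ → write b, move right, go to B
B | _b[c]__   read c → write b, move left, go to C
C | _[b]b__   read b → write a, move right, go to D
D | _a[b]__   read b → write c, move right, go to C
C | _ac[_]_   read _ → write b, move right, go to B
B | _acb[_]   read _ → write _, move left, go to B
B | _ac[b]_   read b → write c, move left, go to A
A | _a[c]c_
The non-blank tape span at halt is acc.

acc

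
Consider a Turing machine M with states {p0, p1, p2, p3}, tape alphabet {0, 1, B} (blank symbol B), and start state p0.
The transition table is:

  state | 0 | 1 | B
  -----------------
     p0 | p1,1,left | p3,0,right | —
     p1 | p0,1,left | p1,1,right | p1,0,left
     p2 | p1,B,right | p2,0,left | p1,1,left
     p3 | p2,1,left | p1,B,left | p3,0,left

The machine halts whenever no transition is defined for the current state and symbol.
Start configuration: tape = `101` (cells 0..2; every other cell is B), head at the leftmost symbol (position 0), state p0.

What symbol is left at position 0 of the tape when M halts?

B

state=p0 head=0 tape=[1]01B   (p0,1)→(p3,0,right)
state=p3 head=1 tape=0[0]1B   (p3,0)→(p2,1,left)
state=p2 head=0 tape=[0]11B   (p2,0)→(p1,B,right)
state=p1 head=1 tape=B[1]1B   (p1,1)→(p1,1,right)
state=p1 head=2 tape=B1[1]B   (p1,1)→(p1,1,right)
state=p1 head=3 tape=B11[B]   (p1,B)→(p1,0,left)
state=p1 head=2 tape=B1[1]0   (p1,1)→(p1,1,right)
state=p1 head=3 tape=B11[0]   (p1,0)→(p0,1,left)
state=p0 head=2 tape=B1[1]1   (p0,1)→(p3,0,right)
state=p3 head=3 tape=B10[1]   (p3,1)→(p1,B,left)
state=p1 head=2 tape=B1[0]B   (p1,0)→(p0,1,left)
state=p0 head=1 tape=B[1]1B   (p0,1)→(p3,0,right)
state=p3 head=2 tape=B0[1]B   (p3,1)→(p1,B,left)
state=p1 head=1 tape=B[0]BB   (p1,0)→(p0,1,left)
state=p0 head=0 tape=[B]1BB
Cell 0 holds B when M halts.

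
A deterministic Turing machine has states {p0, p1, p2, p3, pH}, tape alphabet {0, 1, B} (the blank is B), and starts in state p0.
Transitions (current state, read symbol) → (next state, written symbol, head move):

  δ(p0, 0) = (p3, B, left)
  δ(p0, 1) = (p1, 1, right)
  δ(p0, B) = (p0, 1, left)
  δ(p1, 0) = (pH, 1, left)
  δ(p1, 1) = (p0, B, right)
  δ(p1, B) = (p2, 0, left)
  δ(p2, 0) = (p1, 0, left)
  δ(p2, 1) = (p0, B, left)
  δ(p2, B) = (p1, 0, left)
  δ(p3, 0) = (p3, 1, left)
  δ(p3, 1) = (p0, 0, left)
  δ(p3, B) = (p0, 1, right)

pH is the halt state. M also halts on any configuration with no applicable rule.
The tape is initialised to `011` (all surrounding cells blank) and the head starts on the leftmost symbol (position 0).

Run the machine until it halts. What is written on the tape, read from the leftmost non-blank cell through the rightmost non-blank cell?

state=p0 head=0 tape=B[0]11BB   (p0,0)→(p3,B,left)
state=p3 head=-1 tape=[B]B11BB   (p3,B)→(p0,1,right)
state=p0 head=0 tape=1[B]11BB   (p0,B)→(p0,1,left)
state=p0 head=-1 tape=[1]111BB   (p0,1)→(p1,1,right)
state=p1 head=0 tape=1[1]11BB   (p1,1)→(p0,B,right)
state=p0 head=1 tape=1B[1]1BB   (p0,1)→(p1,1,right)
state=p1 head=2 tape=1B1[1]BB   (p1,1)→(p0,B,right)
state=p0 head=3 tape=1B1B[B]B   (p0,B)→(p0,1,left)
state=p0 head=2 tape=1B1[B]1B   (p0,B)→(p0,1,left)
state=p0 head=1 tape=1B[1]11B   (p0,1)→(p1,1,right)
state=p1 head=2 tape=1B1[1]1B   (p1,1)→(p0,B,right)
state=p0 head=3 tape=1B1B[1]B   (p0,1)→(p1,1,right)
state=p1 head=4 tape=1B1B1[B]   (p1,B)→(p2,0,left)
state=p2 head=3 tape=1B1B[1]0   (p2,1)→(p0,B,left)
state=p0 head=2 tape=1B1[B]B0   (p0,B)→(p0,1,left)
state=p0 head=1 tape=1B[1]1B0   (p0,1)→(p1,1,right)
state=p1 head=2 tape=1B1[1]B0   (p1,1)→(p0,B,right)
state=p0 head=3 tape=1B1B[B]0   (p0,B)→(p0,1,left)
state=p0 head=2 tape=1B1[B]10   (p0,B)→(p0,1,left)
state=p0 head=1 tape=1B[1]110   (p0,1)→(p1,1,right)
state=p1 head=2 tape=1B1[1]10   (p1,1)→(p0,B,right)
state=p0 head=3 tape=1B1B[1]0   (p0,1)→(p1,1,right)
state=p1 head=4 tape=1B1B1[0]   (p1,0)→(pH,1,left)
state=pH head=3 tape=1B1B[1]1
The non-blank tape span at halt is 1B1B11.

1B1B11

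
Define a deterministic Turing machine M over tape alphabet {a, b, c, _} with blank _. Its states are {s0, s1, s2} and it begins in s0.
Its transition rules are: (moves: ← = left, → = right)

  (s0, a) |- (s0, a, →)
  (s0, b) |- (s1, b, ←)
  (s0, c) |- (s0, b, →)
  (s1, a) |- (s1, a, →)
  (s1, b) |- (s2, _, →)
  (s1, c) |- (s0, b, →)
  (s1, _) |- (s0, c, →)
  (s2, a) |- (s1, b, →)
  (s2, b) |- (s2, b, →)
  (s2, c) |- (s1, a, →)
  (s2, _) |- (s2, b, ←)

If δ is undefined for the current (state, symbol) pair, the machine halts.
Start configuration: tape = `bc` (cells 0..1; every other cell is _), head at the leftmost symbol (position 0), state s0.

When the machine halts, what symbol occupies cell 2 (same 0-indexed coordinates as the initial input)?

c

state=s0 head=0 tape=_[b]c__   (s0,b)→(s1,b,←)
state=s1 head=-1 tape=[_]bc__   (s1,_)→(s0,c,→)
state=s0 head=0 tape=c[b]c__   (s0,b)→(s1,b,←)
state=s1 head=-1 tape=[c]bc__   (s1,c)→(s0,b,→)
state=s0 head=0 tape=b[b]c__   (s0,b)→(s1,b,←)
state=s1 head=-1 tape=[b]bc__   (s1,b)→(s2,_,→)
state=s2 head=0 tape=_[b]c__   (s2,b)→(s2,b,→)
state=s2 head=1 tape=_b[c]__   (s2,c)→(s1,a,→)
state=s1 head=2 tape=_ba[_]_   (s1,_)→(s0,c,→)
state=s0 head=3 tape=_bac[_]
Cell 2 holds c when M halts.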